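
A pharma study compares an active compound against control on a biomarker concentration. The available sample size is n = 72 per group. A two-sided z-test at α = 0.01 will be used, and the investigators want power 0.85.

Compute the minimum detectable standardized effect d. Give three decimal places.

d ≈ 0.602

Required noncentrality: δ = z_{0.005} + z_{0.15} = 2.576 + 1.036 = 3.612.
(Lower-tail contribution to power is negligible for δ > 0.)
δ = d·√(n/2) ⇒ d = δ/√(n/2) = 3.612/√(72/2) = 0.6020.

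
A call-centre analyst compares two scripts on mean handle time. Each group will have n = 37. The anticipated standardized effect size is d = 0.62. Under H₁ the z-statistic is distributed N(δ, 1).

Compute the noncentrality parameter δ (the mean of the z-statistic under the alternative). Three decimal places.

The noncentrality parameter scales effect size by the design's sample-size factor: δ = d·√(n/2) = 0.62 × √(37/2) = 2.6667

δ ≈ 2.667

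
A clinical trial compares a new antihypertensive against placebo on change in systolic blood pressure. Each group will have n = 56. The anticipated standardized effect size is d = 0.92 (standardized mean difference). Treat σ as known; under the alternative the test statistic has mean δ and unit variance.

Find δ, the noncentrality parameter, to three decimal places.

δ ≈ 4.868

The noncentrality parameter scales effect size by the design's sample-size factor: δ = d·√(n/2) = 0.92 × √(56/2) = 4.8682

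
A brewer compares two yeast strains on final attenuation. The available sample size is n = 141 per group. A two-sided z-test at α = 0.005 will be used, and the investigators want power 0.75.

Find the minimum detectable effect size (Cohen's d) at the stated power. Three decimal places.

Required noncentrality: δ = z_{0.0025} + z_{0.25} = 2.807 + 0.674 = 3.482.
(Lower-tail contribution to power is negligible for δ > 0.)
δ = d·√(n/2) ⇒ d = δ/√(n/2) = 3.482/√(141/2) = 0.4146.

d ≈ 0.415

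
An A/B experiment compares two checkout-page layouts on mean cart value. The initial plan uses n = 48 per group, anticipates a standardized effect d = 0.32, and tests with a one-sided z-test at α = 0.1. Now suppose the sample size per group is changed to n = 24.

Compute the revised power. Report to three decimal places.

Power ≈ 0.431

With n = 24 per group: δ = d·√(n/2) = 0.32 × √(24/2) = 1.1085. Critical value z_{0.1} = 1.282.
Revised power = P(Z > 1.282 − δ) = Φ(-0.173) = 0.4313.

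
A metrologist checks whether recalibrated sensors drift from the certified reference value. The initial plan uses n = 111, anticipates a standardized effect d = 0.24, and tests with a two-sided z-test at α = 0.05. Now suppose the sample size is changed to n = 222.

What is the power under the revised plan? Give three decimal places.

With n = 222: δ = d·√n = 0.24 × √222 = 3.5759. Critical value z_{0.025} = 1.960.
Revised power = Φ(δ − 1.960) + Φ(−δ − 1.960) = Φ(1.616) + Φ(-5.536) = 0.9469 + 0.0000 = 0.9469.

Power ≈ 0.947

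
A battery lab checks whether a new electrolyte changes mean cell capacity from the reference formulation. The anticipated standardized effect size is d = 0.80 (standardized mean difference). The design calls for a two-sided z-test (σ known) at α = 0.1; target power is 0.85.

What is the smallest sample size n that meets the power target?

n = 12

Set Φ(δ − 1.645) = 0.85; then δ − 1.645 = Φ⁻¹(0.85) = 1.036, giving δ = 2.681.
(For δ > 0 the lower-tail rejection region contributes negligibly to power, so the one-term inversion is standard.)
δ = d·√n ⇒ n = (δ/d)² = (2.681 / 0.80)² = 11.23.
Round up to the next whole unit.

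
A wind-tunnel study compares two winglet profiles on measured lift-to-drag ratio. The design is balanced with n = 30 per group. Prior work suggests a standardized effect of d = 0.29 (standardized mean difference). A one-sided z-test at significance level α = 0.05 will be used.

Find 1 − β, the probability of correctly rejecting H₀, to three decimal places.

Power ≈ 0.301

Noncentrality parameter: δ = d·√(n/2) = 0.29 × √(30/2) = 1.1232
Critical value for a one-sided test at α = 0.05: z_α = 1.645.
Power = Φ(δ − 1.645) = Φ(-0.522) = 0.3009.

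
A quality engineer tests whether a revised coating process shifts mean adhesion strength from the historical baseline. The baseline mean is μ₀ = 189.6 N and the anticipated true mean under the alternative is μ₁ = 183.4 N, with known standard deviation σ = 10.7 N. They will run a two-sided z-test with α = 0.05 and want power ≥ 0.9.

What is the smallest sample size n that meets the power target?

Standardized effect: d = |μ₁ − μ₀| / σ = |183.4 − 189.6| / 10.7 = 0.5794
For power 0.9 need Φ(δ − z_{0.025}) = 0.9, so δ = z_{0.025} + z_{0.10} = 1.960 + 1.282 = 3.242.
(Ignoring the negligible lower-tail rejection probability gives the usual closed-form inversion.)
δ = d·√n ⇒ n = (δ/d)² = (3.242 / 0.5794)² = 31.30.
Rounding up, n = 32.

n = 32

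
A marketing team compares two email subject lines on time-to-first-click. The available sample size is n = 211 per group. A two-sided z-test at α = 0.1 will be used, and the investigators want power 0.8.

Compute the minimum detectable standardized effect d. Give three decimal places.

d ≈ 0.242

Required noncentrality: δ = z_{0.05} + z_{0.20} = 1.645 + 0.842 = 2.486.
(Lower-tail contribution to power is negligible for δ > 0.)
δ = d·√(n/2) ⇒ d = δ/√(n/2) = 2.486/√(211/2) = 0.2421.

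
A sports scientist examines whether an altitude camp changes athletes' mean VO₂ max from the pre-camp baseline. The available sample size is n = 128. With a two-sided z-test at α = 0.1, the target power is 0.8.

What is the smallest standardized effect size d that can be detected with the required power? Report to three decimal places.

Need Φ(δ − 1.645) = 0.8, so δ = 1.645 + 0.842 = 2.486.
(Lower-tail contribution to power is negligible for δ > 0.)
δ = d·√n ⇒ d = δ/√n = 2.486/√128 = 0.2198.

d ≈ 0.220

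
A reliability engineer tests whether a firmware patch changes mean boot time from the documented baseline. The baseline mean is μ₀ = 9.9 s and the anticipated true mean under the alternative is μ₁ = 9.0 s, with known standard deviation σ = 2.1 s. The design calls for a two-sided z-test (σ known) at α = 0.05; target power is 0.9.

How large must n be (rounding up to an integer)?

n = 58

Standardized effect: d = |μ₁ − μ₀| / σ = |9.0 − 9.9| / 2.1 = 0.4286
Set Φ(δ − 1.960) = 0.9; then δ − 1.960 = Φ⁻¹(0.9) = 1.282, giving δ = 3.242.
(The Φ(−δ − z_{α/2}) term is vanishingly small for δ > 0 and is dropped in the standard sample-size formula.)
δ = d·√n ⇒ n = (δ/d)² = (3.242 / 0.4286)² = 57.21.
Rounding up, n = 58.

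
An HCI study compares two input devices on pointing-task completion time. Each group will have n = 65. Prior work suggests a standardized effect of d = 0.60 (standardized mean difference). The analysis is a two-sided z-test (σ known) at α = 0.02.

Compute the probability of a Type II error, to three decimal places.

β ≈ 0.137

Noncentrality parameter: λ = d·√(n/2) = 0.60 × √(65/2) = 3.4205
Critical value for a two-sided test at α = 0.02: z_{α/2} = 2.326.
Power = Φ(λ − 2.326) + Φ(−λ − 2.326) = Φ(1.094) + Φ(-5.747) = 0.8631 + 0.0000 = 0.8631.
Type II error: β = 1 − power = 1 − 0.8631 = 0.1369.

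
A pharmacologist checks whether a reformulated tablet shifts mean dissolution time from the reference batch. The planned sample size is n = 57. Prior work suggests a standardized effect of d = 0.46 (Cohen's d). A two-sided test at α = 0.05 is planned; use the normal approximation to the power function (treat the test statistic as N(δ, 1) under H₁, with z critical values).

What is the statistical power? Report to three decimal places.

Noncentrality parameter: δ = d·√n = 0.46 × √57 = 3.4729
Two-sided α = 0.05 → critical value z_{0.025} = 1.960.
Power = Φ(δ − 1.960) + Φ(−δ − 1.960) = Φ(1.513) + Φ(-5.433) = 0.9349 + 0.0000 = 0.9349.

Power ≈ 0.935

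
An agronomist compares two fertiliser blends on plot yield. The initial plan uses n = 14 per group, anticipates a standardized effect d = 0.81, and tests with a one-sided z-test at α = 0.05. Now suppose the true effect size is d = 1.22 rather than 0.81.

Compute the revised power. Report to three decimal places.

With d = 1.22: δ = d·√(n/2) = 1.22 × √(14/2) = 3.2278. Critical value z_{0.05} = 1.645.
Revised power = Φ(δ − 1.645) = Φ(1.583) = 0.9433.

Power ≈ 0.943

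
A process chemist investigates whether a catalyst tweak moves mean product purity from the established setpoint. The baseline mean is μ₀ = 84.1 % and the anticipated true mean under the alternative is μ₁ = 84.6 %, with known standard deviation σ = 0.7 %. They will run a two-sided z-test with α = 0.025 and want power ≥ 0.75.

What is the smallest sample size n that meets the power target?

Standardized effect: d = |μ₁ − μ₀| / σ = |84.6 − 84.1| / 0.7 = 0.7143
Set Φ(δ − 2.241) = 0.75; then δ − 2.241 = Φ⁻¹(0.75) = 0.674, giving δ = 2.916.
(The Φ(−δ − z_{α/2}) term is vanishingly small for δ > 0 and is dropped in the standard sample-size formula.)
δ = d·√n ⇒ n = (δ/d)² = (2.916 / 0.7143)² = 16.66.
Rounding up, n = 17.

n = 17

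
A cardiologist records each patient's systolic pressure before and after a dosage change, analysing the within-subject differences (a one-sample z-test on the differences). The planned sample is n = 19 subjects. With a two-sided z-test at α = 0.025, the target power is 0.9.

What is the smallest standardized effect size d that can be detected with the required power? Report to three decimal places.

Required noncentrality: δ = z_{0.0125} + z_{0.10} = 2.241 + 1.282 = 3.523.
(The second rejection-region term Φ(−δ − z_{α/2}) is negligible and dropped.)
δ = d·√n ⇒ d = δ/√n = 3.523/√19 = 0.8082.

d ≈ 0.808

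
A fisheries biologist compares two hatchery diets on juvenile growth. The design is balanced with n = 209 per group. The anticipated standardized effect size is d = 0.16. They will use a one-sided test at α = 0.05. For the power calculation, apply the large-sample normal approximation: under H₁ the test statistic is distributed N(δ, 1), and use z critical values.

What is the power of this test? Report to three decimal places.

Power ≈ 0.496

Noncentrality parameter: δ = d·√(n/2) = 0.16 × √(209/2) = 1.6356
Critical value for a one-sided test at α = 0.05: z_α = 1.645.
Power = P(Z > 1.645 − δ) = Φ(-0.009) = 0.4963.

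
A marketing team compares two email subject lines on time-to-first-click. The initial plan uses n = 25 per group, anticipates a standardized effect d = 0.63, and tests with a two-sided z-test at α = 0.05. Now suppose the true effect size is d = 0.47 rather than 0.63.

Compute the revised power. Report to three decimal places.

Power ≈ 0.383

With d = 0.47: δ = d·√(n/2) = 0.47 × √(25/2) = 1.6617. Critical value z_{0.025} = 1.960.
Revised power = Φ(δ − 1.960) + Φ(−δ − 1.960) = Φ(-0.298) + Φ(-3.622) = 0.3828 + 0.0001 = 0.3829.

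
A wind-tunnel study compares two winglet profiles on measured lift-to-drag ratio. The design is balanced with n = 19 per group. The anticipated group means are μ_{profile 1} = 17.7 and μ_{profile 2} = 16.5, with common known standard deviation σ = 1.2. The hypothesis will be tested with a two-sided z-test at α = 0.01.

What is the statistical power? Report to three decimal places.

Power ≈ 0.694

Standardized effect: d = |μ_{profile 1} − μ_{profile 2}| / σ = |17.7 − 16.5| / 1.2 = 1.0000
Noncentrality parameter: δ = d·√(n/2) = 1.0000 × √(19/2) = 3.0822
Two-sided α = 0.01 → critical value z_{0.005} = 2.576.
Power = Φ(δ − 2.576) + Φ(−δ − 2.576) = Φ(0.506) + Φ(-5.658) = 0.6937 + 0.0000 = 0.6937.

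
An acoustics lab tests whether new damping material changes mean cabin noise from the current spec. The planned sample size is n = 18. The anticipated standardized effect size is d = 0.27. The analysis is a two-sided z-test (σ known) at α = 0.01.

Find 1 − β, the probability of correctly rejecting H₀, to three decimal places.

Power ≈ 0.076

Noncentrality parameter: δ = d·√n = 0.27 × √18 = 1.1455
Two-sided α = 0.01 → critical value z_{0.005} = 2.576.
Power = Φ(δ − 2.576) + Φ(−δ − 2.576) = Φ(-1.430) + Φ(-3.721) = 0.0763 + 0.0001 = 0.0764.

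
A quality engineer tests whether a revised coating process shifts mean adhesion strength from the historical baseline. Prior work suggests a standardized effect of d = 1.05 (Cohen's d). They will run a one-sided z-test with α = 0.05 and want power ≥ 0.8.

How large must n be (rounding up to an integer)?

For power 0.8 need Φ(δ − z_{0.05}) = 0.8, so δ = z_{0.05} + z_{0.20} = 1.645 + 0.842 = 2.486.
δ = d·√n ⇒ n = (δ/d)² = (2.486 / 1.05)² = 5.61.
Round up to the next whole unit.

n = 6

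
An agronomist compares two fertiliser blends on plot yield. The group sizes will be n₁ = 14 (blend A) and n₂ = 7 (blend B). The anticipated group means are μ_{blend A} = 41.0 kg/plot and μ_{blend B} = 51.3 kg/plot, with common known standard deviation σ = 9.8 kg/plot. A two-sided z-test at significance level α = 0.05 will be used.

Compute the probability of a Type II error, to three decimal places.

Standardized effect: d = |μ_{blend A} − μ_{blend B}| / σ = |41.0 − 51.3| / 9.8 = 1.0510
Noncentrality parameter: δ = d / √(1/n₁ + 1/n₂) = 1.0510 / √(1/14 + 1/7) = 2.2705
Critical value for a two-sided test at α = 0.05: z_{α/2} = 1.960.
Power = Φ(δ − 1.960) + Φ(−δ − 1.960) = Φ(0.310) + Φ(-4.230) = 0.6219 + 0.0000 = 0.6219.
Type II error: β = 1 − power = 1 − 0.6219 = 0.3781.

β ≈ 0.378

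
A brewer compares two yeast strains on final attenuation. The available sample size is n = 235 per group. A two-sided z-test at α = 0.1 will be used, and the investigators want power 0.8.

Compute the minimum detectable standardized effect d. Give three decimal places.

Required noncentrality: δ = z_{0.05} + z_{0.20} = 1.645 + 0.842 = 2.486.
(The second rejection-region term Φ(−δ − z_{α/2}) is negligible and dropped.)
δ = d·√(n/2) ⇒ d = δ/√(n/2) = 2.486/√(235/2) = 0.2294.

d ≈ 0.229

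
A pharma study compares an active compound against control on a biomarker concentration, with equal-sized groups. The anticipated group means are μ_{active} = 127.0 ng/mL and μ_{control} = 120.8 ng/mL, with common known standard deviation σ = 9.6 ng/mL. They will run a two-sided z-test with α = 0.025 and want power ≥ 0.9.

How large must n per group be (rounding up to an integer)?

Standardized effect: d = |μ_{active} − μ_{control}| / σ = |127.0 − 120.8| / 9.6 = 0.6458
Set Φ(δ − 2.241) = 0.9; then δ − 2.241 = Φ⁻¹(0.9) = 1.282, giving δ = 3.523.
(The Φ(−δ − z_{α/2}) term is vanishingly small for δ > 0 and is dropped in the standard sample-size formula.)
δ = d·√(n/2) ⇒ n = 2(δ/d)² = 2 × (3.523 / 0.6458)² = 59.51.
Round up to the next whole unit.

n = 60 per group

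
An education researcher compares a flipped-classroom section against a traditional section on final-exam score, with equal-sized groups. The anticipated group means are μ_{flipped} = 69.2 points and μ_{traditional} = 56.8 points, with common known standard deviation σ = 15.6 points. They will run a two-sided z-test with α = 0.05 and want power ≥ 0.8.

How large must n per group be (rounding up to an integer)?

Standardized effect: d = |μ_{flipped} − μ_{traditional}| / σ = |69.2 − 56.8| / 15.6 = 0.7949
Set Φ(δ − 1.960) = 0.8; then δ − 1.960 = Φ⁻¹(0.8) = 0.842, giving δ = 2.802.
(For δ > 0 the lower-tail rejection region contributes negligibly to power, so the one-term inversion is standard.)
δ = d·√(n/2) ⇒ n = 2(δ/d)² = 2 × (2.802 / 0.7949)² = 24.85.
Round up to the next whole unit.

n = 25 per group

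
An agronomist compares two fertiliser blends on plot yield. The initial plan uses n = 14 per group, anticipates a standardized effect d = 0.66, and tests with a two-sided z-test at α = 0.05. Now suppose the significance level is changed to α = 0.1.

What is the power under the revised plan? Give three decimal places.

Power ≈ 0.541

δ = d·√(n/2) = 0.66 × √(14/2) = 1.7462 (unchanged). New critical value: z_{0.05} = 1.645.
Revised power = Φ(δ − 1.645) + Φ(−δ − 1.645) = Φ(0.101) + Φ(-3.391) = 0.5404 + 0.0003 = 0.5407.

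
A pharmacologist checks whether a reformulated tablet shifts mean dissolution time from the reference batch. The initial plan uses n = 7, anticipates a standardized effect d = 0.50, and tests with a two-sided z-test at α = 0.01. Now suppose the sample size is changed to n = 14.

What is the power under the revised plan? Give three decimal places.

With n = 14: δ = d·√n = 0.50 × √14 = 1.8708. Critical value z_{0.005} = 2.576.
Revised power = Φ(δ − 2.576) + Φ(−δ − 2.576) = Φ(-0.705) + Φ(-4.447) = 0.2404 + 0.0000 = 0.2404.

Power ≈ 0.240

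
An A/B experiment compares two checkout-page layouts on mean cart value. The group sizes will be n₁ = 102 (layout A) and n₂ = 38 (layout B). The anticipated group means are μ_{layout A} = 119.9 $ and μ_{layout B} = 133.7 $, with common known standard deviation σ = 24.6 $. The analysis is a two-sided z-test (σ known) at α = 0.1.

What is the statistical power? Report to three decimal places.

Power ≈ 0.904

Standardized effect: d = |μ_{layout A} − μ_{layout B}| / σ = |119.9 − 133.7| / 24.6 = 0.5610
Noncentrality parameter: δ = d / √(1/n₁ + 1/n₂) = 0.5610 / √(1/102 + 1/38) = 2.9517
Critical value for a two-sided test at α = 0.1: z_{α/2} = 1.645.
Power = Φ(δ − 1.645) + Φ(−δ − 1.645) = Φ(1.307) + Φ(-4.597) = 0.9044 + 0.0000 = 0.9044.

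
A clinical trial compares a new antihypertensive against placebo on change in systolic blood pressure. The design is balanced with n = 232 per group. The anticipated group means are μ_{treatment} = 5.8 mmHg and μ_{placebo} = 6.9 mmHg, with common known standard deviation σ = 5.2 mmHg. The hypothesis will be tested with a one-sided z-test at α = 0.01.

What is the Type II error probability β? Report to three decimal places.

β ≈ 0.519

Standardized effect: d = |μ_{treatment} − μ_{placebo}| / σ = |5.8 − 6.9| / 5.2 = 0.2115
Noncentrality parameter: δ = d·√(n/2) = 0.2115 × √(232/2) = 2.2783
One-sided α = 0.01 → critical value z_{0.01} = 2.326.
Power = Φ(δ − 2.326) = Φ(-0.048) = 0.4809.
Type II error: β = 1 − power = 1 − 0.4809 = 0.5191.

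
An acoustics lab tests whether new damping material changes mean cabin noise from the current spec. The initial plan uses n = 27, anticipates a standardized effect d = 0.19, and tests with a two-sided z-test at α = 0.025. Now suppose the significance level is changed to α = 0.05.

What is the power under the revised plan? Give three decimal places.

Power ≈ 0.167

δ = d·√n = 0.19 × √27 = 0.9873 (unchanged). New critical value: z_{0.025} = 1.960.
Revised power = Φ(δ − 1.960) + Φ(−δ − 1.960) = Φ(-0.973) + Φ(-2.947) = 0.1654 + 0.0016 = 0.1670.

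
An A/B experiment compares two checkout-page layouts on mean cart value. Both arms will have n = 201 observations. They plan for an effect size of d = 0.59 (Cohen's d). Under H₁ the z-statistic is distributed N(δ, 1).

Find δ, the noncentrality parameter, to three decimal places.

δ ≈ 5.915

δ = d·√(n/2) = 0.59 × √(201/2) = 5.9147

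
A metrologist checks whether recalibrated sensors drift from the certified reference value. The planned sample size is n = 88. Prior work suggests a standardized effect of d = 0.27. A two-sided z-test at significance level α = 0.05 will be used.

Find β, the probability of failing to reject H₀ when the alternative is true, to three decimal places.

β ≈ 0.283

Noncentrality parameter: δ = d·√n = 0.27 × √88 = 2.5328
Two-sided α = 0.05 → critical value z_{0.025} = 1.960.
Power = Φ(δ − 1.960) + Φ(−δ − 1.960) = Φ(0.573) + Φ(-4.493) = 0.7166 + 0.0000 = 0.7166.
Type II error: β = 1 − power = 1 − 0.7166 = 0.2834.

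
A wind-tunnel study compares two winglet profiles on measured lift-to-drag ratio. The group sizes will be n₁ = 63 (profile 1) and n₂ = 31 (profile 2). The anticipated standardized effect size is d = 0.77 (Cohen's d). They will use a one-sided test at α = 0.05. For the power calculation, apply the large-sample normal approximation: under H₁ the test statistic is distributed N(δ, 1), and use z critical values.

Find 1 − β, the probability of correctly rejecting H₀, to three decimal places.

Power ≈ 0.969

Noncentrality parameter: δ = d / √(1/n₁ + 1/n₂) = 0.77 / √(1/63 + 1/31) = 3.5098
One-sided α = 0.05 → critical value z_{0.05} = 1.645.
Power = P(Z > 1.645 − δ) = Φ(1.865) = 0.9689.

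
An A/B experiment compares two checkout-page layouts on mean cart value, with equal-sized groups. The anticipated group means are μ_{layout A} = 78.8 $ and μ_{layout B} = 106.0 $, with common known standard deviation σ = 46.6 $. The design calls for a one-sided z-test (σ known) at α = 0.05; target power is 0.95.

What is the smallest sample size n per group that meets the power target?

n = 64 per group

Standardized effect: d = |μ_{layout A} − μ_{layout B}| / σ = |78.8 − 106.0| / 46.6 = 0.5837
For power 0.95 need Φ(δ − z_{0.05}) = 0.95, so δ = z_{0.05} + z_{0.05} = 1.645 + 1.645 = 3.290.
δ = d·√(n/2) ⇒ n = 2(δ/d)² = 2 × (3.290 / 0.5837)² = 63.53.
Round up to the next whole unit.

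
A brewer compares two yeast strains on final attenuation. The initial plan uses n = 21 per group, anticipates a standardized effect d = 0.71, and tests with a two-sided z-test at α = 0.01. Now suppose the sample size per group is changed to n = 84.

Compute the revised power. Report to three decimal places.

With n = 84 per group: δ = d·√(n/2) = 0.71 × √(84/2) = 4.6013. Critical value z_{0.005} = 2.576.
Revised power = Φ(δ − 2.576) + Φ(−δ − 2.576) = Φ(2.025) + Φ(-7.177) = 0.9786 + 0.0000 = 0.9786.

Power ≈ 0.979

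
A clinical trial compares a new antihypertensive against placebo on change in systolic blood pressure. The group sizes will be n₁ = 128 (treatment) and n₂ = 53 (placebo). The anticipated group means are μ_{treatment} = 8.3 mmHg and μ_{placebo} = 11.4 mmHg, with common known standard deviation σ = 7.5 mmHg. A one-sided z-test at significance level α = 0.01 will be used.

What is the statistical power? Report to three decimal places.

Power ≈ 0.581

Standardized effect: d = |μ_{treatment} − μ_{placebo}| / σ = |8.3 − 11.4| / 7.5 = 0.4133
Noncentrality parameter: δ = d / √(1/n₁ + 1/n₂) = 0.4133 / √(1/128 + 1/53) = 2.5305
Critical value for a one-sided test at α = 0.01: z_α = 2.326.
Power = Φ(δ − 2.326) = Φ(0.204) = 0.5809.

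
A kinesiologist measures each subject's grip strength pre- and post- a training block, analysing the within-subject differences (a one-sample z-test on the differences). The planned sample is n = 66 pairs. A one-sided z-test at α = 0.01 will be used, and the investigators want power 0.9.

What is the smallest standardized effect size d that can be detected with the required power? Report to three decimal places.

Need Φ(δ − 2.326) = 0.9, so δ = 2.326 + 1.282 = 3.608.
δ = d·√n ⇒ d = δ/√n = 3.608/√66 = 0.4441.

d ≈ 0.444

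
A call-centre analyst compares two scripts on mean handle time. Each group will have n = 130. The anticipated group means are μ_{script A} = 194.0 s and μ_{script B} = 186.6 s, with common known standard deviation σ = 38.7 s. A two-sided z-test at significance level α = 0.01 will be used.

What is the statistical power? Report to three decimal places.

Standardized effect: d = |μ_{script A} − μ_{script B}| / σ = |194.0 − 186.6| / 38.7 = 0.1912
Noncentrality parameter: δ = d·√(n/2) = 0.1912 × √(130/2) = 1.5416
Two-sided α = 0.01 → critical value z_{0.005} = 2.576.
Power = Φ(δ − 2.576) + Φ(−δ − 2.576) = Φ(-1.034) + Φ(-4.117) = 0.1505 + 0.0000 = 0.1505.

Power ≈ 0.151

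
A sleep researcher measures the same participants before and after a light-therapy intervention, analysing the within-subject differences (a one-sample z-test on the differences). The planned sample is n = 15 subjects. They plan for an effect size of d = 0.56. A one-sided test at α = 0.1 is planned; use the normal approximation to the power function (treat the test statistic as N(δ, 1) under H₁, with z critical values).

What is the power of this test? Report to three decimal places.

Noncentrality parameter: δ = d·√n = 0.56 × √15 = 2.1689
One-sided α = 0.1 → critical value z_{0.1} = 1.282.
Power = P(Z > 1.282 − δ) = Φ(0.887) = 0.8125.

Power ≈ 0.813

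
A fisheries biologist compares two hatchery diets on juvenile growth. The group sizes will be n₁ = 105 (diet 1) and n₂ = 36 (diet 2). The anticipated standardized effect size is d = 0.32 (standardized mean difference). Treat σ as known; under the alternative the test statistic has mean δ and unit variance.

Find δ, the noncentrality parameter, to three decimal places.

The noncentrality parameter scales effect size by the design's sample-size factor: δ = d / √(1/n₁ + 1/n₂) = 0.32 / √(1/105 + 1/36) = 1.6569

δ ≈ 1.657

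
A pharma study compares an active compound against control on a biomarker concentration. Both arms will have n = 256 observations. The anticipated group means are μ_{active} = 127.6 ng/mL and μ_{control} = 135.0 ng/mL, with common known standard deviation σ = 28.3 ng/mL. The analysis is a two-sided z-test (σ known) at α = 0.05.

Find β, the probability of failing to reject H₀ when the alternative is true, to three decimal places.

Standardized effect: d = |μ_{active} − μ_{control}| / σ = |127.6 − 135.0| / 28.3 = 0.2615
Noncentrality parameter: δ = d·√(n/2) = 0.2615 × √(256/2) = 2.9584
Critical value for a two-sided test at α = 0.05: z_{α/2} = 1.960.
Power = Φ(δ − 1.960) + Φ(−δ − 1.960) = Φ(0.998) + Φ(-4.918) = 0.8410 + 0.0000 = 0.8410.
Type II error: β = 1 − power = 1 − 0.8410 = 0.1590.

β ≈ 0.159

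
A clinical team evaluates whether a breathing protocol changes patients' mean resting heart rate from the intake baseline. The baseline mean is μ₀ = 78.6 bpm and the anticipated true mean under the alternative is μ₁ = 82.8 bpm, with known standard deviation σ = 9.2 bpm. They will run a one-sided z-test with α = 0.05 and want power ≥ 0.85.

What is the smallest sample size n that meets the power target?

n = 35

Standardized effect: d = |μ₁ − μ₀| / σ = |82.8 − 78.6| / 9.2 = 0.4565
For power 0.85 need Φ(δ − z_{0.05}) = 0.85, so δ = z_{0.05} + z_{0.15} = 1.645 + 1.036 = 2.681.
δ = d·√n ⇒ n = (δ/d)² = (2.681 / 0.4565)² = 34.50.
Rounding up, n = 35.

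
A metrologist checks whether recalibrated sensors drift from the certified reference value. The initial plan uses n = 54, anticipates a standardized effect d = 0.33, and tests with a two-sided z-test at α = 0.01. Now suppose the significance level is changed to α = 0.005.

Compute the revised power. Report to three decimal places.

Power ≈ 0.351

δ = d·√n = 0.33 × √54 = 2.4250 (unchanged). New critical value: z_{0.0025} = 2.807.
Revised power = Φ(δ − 2.807) + Φ(−δ − 2.807) = Φ(-0.382) + Φ(-5.232) = 0.3512 + 0.0000 = 0.3512.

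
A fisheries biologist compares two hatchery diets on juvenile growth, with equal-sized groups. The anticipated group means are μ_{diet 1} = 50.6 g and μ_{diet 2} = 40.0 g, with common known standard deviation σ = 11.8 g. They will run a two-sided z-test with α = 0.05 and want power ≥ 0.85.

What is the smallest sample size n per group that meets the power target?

Standardized effect: d = |μ_{diet 1} − μ_{diet 2}| / σ = |50.6 − 40.0| / 11.8 = 0.8983
For power 0.85 need Φ(δ − z_{0.025}) = 0.85, so δ = z_{0.025} + z_{0.15} = 1.960 + 1.036 = 2.996.
(Ignoring the negligible lower-tail rejection probability gives the usual closed-form inversion.)
δ = d·√(n/2) ⇒ n = 2(δ/d)² = 2 × (2.996 / 0.8983)² = 22.25.
Round up to the next whole unit.

n = 23 per group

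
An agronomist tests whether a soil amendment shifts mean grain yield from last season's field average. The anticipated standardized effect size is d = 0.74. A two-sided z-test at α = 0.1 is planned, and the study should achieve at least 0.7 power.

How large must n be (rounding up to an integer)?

For power 0.7 need Φ(δ − z_{0.05}) = 0.7, so δ = z_{0.05} + z_{0.30} = 1.645 + 0.524 = 2.169.
(The Φ(−δ − z_{α/2}) term is vanishingly small for δ > 0 and is dropped in the standard sample-size formula.)
δ = d·√n ⇒ n = (δ/d)² = (2.169 / 0.74)² = 8.59.
Round up to the next whole unit.

n = 9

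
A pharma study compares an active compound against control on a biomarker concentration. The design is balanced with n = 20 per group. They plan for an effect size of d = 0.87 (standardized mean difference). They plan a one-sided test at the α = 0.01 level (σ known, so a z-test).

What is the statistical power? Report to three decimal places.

Power ≈ 0.665

Noncentrality parameter: δ = d·√(n/2) = 0.87 × √(20/2) = 2.7512
Critical value for a one-sided test at α = 0.01: z_α = 2.326.
Power = P(Z > 2.326 − δ) = Φ(0.425) = 0.6645.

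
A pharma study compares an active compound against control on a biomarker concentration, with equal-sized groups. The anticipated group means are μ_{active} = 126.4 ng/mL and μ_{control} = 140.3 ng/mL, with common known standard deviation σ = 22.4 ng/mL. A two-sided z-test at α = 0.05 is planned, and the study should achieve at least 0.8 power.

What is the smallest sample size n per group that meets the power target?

n = 41 per group

Standardized effect: d = |μ_{active} − μ_{control}| / σ = |126.4 − 140.3| / 22.4 = 0.6205
Set Φ(δ − 1.960) = 0.8; then δ − 1.960 = Φ⁻¹(0.8) = 0.842, giving δ = 2.802.
(The Φ(−δ − z_{α/2}) term is vanishingly small for δ > 0 and is dropped in the standard sample-size formula.)
δ = d·√(n/2) ⇒ n = 2(δ/d)² = 2 × (2.802 / 0.6205)² = 40.77.
Rounding up, n = 41 per group.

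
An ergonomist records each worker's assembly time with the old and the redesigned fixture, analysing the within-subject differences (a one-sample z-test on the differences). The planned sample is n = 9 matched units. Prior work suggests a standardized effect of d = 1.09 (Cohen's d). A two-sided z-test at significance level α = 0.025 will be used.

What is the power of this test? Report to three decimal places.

Power ≈ 0.848

Noncentrality parameter: δ = d·√n = 1.09 × √9 = 3.2700
Critical value for a two-sided test at α = 0.025: z_{α/2} = 2.241.
Power = Φ(δ − 2.241) + Φ(−δ − 2.241) = Φ(1.029) + Φ(-5.511) = 0.8482 + 0.0000 = 0.8482.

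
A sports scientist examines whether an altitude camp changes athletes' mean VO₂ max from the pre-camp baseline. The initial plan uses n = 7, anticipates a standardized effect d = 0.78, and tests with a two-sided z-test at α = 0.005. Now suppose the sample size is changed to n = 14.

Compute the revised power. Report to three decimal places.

Power ≈ 0.544

With n = 14: δ = d·√n = 0.78 × √14 = 2.9185. Critical value z_{0.0025} = 2.807.
Revised power = Φ(δ − 2.807) + Φ(−δ − 2.807) = Φ(0.111) + Φ(-5.726) = 0.5444 + 0.0000 = 0.5444.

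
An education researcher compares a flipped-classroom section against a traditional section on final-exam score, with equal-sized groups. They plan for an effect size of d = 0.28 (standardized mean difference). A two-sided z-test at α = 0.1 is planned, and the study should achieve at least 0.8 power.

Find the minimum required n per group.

Set Φ(δ − 1.645) = 0.8; then δ − 1.645 = Φ⁻¹(0.8) = 0.842, giving δ = 2.486.
(The Φ(−δ − z_{α/2}) term is vanishingly small for δ > 0 and is dropped in the standard sample-size formula.)
δ = d·√(n/2) ⇒ n = 2(δ/d)² = 2 × (2.486 / 0.28)² = 157.72.
Round up to the next whole unit.

n = 158 per group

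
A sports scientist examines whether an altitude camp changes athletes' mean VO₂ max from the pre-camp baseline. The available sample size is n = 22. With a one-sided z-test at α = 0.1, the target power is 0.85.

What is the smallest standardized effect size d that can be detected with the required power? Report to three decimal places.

d ≈ 0.494

Required noncentrality: δ = z_{0.1} + z_{0.15} = 1.282 + 1.036 = 2.318.
δ = d·√n ⇒ d = δ/√n = 2.318/√22 = 0.4942.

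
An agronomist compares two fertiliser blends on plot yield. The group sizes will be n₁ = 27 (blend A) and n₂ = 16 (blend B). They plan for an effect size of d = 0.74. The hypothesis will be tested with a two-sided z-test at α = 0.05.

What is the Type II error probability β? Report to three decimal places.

Noncentrality parameter: δ = d / √(1/n₁ + 1/n₂) = 0.74 / √(1/27 + 1/16) = 2.3455
Critical value for a two-sided test at α = 0.05: z_{α/2} = 1.960.
Power = Φ(δ − 1.960) + Φ(−δ − 1.960) = Φ(0.386) + Φ(-4.305) = 0.6501 + 0.0000 = 0.6501.
Type II error: β = 1 − power = 1 − 0.6501 = 0.3499.

β ≈ 0.350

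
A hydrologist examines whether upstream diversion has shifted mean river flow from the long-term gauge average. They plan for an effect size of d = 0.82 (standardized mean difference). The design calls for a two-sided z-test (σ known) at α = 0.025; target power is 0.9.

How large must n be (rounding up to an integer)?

For power 0.9 need Φ(δ − z_{0.0125}) = 0.9, so δ = z_{0.0125} + z_{0.10} = 2.241 + 1.282 = 3.523.
(The Φ(−δ − z_{α/2}) term is vanishingly small for δ > 0 and is dropped in the standard sample-size formula.)
δ = d·√n ⇒ n = (δ/d)² = (3.523 / 0.82)² = 18.46.
Round up to the next whole unit.

n = 19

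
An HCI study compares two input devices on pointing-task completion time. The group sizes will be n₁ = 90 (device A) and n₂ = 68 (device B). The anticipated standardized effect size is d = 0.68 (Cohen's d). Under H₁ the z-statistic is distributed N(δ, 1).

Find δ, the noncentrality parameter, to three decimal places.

δ ≈ 4.232

The noncentrality parameter scales effect size by the design's sample-size factor: δ = d / √(1/n₁ + 1/n₂) = 0.68 / √(1/90 + 1/68) = 4.2321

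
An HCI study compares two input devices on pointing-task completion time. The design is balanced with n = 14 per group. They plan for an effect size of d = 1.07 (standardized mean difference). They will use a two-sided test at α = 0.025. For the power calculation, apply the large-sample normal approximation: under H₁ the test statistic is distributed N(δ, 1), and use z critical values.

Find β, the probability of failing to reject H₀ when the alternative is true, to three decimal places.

Noncentrality parameter: δ = d·√(n/2) = 1.07 × √(14/2) = 2.8310
Critical value for a two-sided test at α = 0.025: z_{α/2} = 2.241.
Power = Φ(δ − 2.241) + Φ(−δ − 2.241) = Φ(0.590) + Φ(-5.072) = 0.7223 + 0.0000 = 0.7223.
Type II error: β = 1 − power = 1 − 0.7223 = 0.2777.

β ≈ 0.278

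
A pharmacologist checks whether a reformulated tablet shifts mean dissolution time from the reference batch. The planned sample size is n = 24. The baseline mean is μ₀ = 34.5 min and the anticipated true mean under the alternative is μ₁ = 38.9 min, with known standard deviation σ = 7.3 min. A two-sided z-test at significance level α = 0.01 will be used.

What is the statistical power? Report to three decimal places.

Standardized effect: d = |μ₁ − μ₀| / σ = |38.9 − 34.5| / 7.3 = 0.6027
Noncentrality parameter: δ = d·√n = 0.6027 × √24 = 2.9528
Critical value for a two-sided test at α = 0.01: z_{α/2} = 2.576.
Power = Φ(δ − 2.576) + Φ(−δ − 2.576) = Φ(0.377) + Φ(-5.529) = 0.6469 + 0.0000 = 0.6469.

Power ≈ 0.647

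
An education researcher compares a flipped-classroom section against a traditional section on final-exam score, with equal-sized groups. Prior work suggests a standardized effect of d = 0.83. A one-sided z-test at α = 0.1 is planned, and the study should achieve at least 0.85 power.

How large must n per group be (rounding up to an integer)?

For power 0.85 need Φ(δ − z_{0.1}) = 0.85, so δ = z_{0.1} + z_{0.15} = 1.282 + 1.036 = 2.318.
δ = d·√(n/2) ⇒ n = 2(δ/d)² = 2 × (2.318 / 0.83)² = 15.60.
Round up to the next whole unit.

n = 16 per group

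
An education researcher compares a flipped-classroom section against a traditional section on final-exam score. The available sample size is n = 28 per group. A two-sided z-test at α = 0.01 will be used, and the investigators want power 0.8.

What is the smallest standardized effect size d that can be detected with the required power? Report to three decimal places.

d ≈ 0.913

Need Φ(δ − 2.576) = 0.8, so δ = 2.576 + 0.842 = 3.417.
(The second rejection-region term Φ(−δ − z_{α/2}) is negligible and dropped.)
δ = d·√(n/2) ⇒ d = δ/√(n/2) = 3.417/√(28/2) = 0.9134.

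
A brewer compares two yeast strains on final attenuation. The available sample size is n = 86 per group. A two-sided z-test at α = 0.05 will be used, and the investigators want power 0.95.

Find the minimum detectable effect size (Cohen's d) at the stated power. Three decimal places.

d ≈ 0.550

Required noncentrality: δ = z_{0.025} + z_{0.05} = 1.960 + 1.645 = 3.605.
(Lower-tail contribution to power is negligible for δ > 0.)
δ = d·√(n/2) ⇒ d = δ/√(n/2) = 3.605/√(86/2) = 0.5497.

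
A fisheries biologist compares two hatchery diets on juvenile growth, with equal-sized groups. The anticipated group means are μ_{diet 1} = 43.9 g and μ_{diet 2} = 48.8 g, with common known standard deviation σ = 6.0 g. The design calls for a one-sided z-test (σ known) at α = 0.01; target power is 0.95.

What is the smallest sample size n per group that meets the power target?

Standardized effect: d = |μ_{diet 1} − μ_{diet 2}| / σ = |43.9 − 48.8| / 6.0 = 0.8167
Set Φ(δ − 2.326) = 0.95; then δ − 2.326 = Φ⁻¹(0.95) = 1.645, giving δ = 3.971.
δ = d·√(n/2) ⇒ n = 2(δ/d)² = 2 × (3.971 / 0.8167)² = 47.29.
Round up to the next whole unit.

n = 48 per group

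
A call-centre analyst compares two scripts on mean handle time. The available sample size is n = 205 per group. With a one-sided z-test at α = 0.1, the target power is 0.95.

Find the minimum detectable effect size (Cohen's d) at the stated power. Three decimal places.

Need Φ(δ − 1.282) = 0.95, so δ = 1.282 + 1.645 = 2.926.
δ = d·√(n/2) ⇒ d = δ/√(n/2) = 2.926/√(205/2) = 0.2890.

d ≈ 0.289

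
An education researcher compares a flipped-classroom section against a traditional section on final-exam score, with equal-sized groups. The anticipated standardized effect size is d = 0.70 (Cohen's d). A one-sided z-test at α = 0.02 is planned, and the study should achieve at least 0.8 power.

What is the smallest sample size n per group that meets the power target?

n = 35 per group

For power 0.8 need Φ(δ − z_{0.02}) = 0.8, so δ = z_{0.02} + z_{0.20} = 2.054 + 0.842 = 2.895.
δ = d·√(n/2) ⇒ n = 2(δ/d)² = 2 × (2.895 / 0.70)² = 34.22.
Round up to the next whole unit.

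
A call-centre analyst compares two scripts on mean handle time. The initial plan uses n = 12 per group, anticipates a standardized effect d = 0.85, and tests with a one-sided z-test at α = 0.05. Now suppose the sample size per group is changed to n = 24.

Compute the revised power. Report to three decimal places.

Power ≈ 0.903

With n = 24 per group: δ = d·√(n/2) = 0.85 × √(24/2) = 2.9445. Critical value z_{0.05} = 1.645.
Revised power = P(Z > 1.645 − δ) = Φ(1.300) = 0.9031.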